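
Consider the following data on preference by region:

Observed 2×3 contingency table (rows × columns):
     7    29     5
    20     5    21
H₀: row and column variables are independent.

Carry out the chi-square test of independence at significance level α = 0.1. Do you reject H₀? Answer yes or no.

reject H₀: yes

Row totals [41, 46], col totals [27, 34, 26], n=87
χ² = (7−12.72)²/12.72 + (29−16.02)²/16.02 + (5−12.25)²/12.25 + (20−14.28)²/14.28 + (5−17.98)²/17.98 + (21−13.75)²/13.75 = 32.8678
df = 2
p-value (upper-tail) = 0.00000
At α=0.1: p < α → reject H₀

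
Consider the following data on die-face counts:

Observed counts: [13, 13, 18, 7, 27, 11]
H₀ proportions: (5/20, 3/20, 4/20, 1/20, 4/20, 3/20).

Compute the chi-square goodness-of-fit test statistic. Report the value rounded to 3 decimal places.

test statistic = 10.487

n = 89; E_i = n·p_i = [22.25, 13.35, 17.80, 4.45, 17.80, 13.35]
χ² = (13−22.25)²/22.25 + (13−13.35)²/13.35 + (18−17.80)²/17.80 + (7−4.45)²/4.45 + (27−17.80)²/17.80 + (11−13.35)²/13.35 = 10.4869
df = 5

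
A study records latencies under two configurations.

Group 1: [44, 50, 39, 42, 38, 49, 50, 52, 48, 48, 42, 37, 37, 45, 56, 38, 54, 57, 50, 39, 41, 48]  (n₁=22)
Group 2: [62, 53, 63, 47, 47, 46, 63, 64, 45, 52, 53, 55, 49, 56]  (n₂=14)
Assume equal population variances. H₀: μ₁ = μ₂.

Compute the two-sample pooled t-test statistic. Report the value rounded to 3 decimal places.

test statistic = -3.724

x̄₁=45.636, s₁=6.314, n₁=22
x̄₂=53.929, s₂=6.822, n₂=14
s_p² = [21·6.314² + 13·6.822²]/34 = 42.4123
SE = √(s_p²·(1/22+1/14)) = 2.2265
t = (45.636−53.929)/2.2265 = -3.7243
df = 34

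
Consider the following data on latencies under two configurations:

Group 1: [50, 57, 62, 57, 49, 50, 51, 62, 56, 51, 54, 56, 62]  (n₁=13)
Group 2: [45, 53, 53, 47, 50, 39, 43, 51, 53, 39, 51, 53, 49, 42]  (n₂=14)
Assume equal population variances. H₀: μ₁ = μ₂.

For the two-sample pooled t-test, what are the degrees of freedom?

df = n₁ + n₂ − 2 = 13 + 14 − 2 = 25

degrees of freedom = 25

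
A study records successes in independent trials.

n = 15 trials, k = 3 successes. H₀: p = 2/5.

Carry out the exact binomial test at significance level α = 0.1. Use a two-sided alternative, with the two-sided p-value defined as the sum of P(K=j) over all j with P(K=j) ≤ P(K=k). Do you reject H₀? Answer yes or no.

reject H₀: no

Exact binomial: n=15, k=3, p₀=2/5=0.4000
P(X=j) = C(n,j)·p₀^j·(1−p₀)^(n−j); p = Σ P(X=j) over j with P(X=j) ≤ P(X=3)
p-value (two-sided) = 0.18555
At α=0.1: p ≥ α → fail to reject H₀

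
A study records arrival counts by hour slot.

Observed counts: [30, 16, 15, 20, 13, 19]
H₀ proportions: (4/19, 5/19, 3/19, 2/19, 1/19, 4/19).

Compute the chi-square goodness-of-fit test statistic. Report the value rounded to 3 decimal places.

n = 113; E_i = n·p_i = [23.79, 29.74, 17.84, 11.89, 5.95, 23.79]
χ² = (30−23.79)²/23.79 + (16−29.74)²/29.74 + (15−17.84)²/17.84 + (20−11.89)²/11.89 + (13−5.95)²/5.95 + (19−23.79)²/23.79 = 23.2704
df = 5

test statistic = 23.270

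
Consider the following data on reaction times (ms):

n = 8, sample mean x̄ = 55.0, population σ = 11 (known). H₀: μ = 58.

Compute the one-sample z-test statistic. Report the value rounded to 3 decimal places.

test statistic = -0.771

SE = σ/√n = 11/√8 = 3.8891
z = (x̄−μ₀)/SE = (55.0−58)/3.8891 = -0.7714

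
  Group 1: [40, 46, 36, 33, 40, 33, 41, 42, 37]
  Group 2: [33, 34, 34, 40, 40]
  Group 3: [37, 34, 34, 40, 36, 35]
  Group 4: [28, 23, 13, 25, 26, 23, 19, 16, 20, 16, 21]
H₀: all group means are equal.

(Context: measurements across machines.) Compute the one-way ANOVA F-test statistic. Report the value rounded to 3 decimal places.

test statistic = 39.462

Group means [38.67, 36.20, 36.00, 20.91], grand mean 31.452
SSB = Σnᵢ(x̄ᵢ−x̄)² = 1927.968; SSW = ΣΣ(x−x̄ᵢ)² = 439.709
MSB = 1927.968/3 = 642.6561; MSW = 439.709/27 = 16.2855
F = MSB/MSW = 39.4618
df = (3, 27)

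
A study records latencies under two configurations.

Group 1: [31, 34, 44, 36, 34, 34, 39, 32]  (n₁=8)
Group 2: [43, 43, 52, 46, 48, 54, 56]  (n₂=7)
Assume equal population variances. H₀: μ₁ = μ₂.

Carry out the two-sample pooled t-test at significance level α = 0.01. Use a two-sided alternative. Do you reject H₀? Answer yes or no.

reject H₀: yes

x̄₁=35.500, s₁=4.209, n₁=8
x̄₂=48.857, s₂=5.242, n₂=7
s_p² = [7·4.209² + 6·5.242²]/13 = 22.2198
SE = √(s_p²·(1/8+1/7)) = 2.4396
t = (35.500−48.857)/2.4396 = -5.4751
df = 13
p-value (two-sided) = 0.00011
At α=0.01: p < α → reject H₀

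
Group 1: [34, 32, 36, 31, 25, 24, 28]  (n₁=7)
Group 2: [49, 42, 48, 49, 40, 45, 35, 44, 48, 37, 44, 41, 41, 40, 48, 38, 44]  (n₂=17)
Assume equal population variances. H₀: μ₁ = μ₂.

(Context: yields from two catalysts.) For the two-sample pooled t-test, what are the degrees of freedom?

df = n₁ + n₂ − 2 = 7 + 17 − 2 = 22

degrees of freedom = 22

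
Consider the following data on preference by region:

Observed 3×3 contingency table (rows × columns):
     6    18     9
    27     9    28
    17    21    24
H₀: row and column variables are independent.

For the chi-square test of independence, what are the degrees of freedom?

degrees of freedom = 4

df = (r−1)(c−1) = (3−1)·(3−1) = 4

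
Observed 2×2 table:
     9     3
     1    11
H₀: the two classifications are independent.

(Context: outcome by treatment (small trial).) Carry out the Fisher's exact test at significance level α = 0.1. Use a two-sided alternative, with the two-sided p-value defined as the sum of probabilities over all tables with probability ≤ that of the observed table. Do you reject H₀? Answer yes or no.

reject H₀: yes

Margins: r₁=12, r₂=12, c₁=10, c₂=14, n=24
p_obs = C(12,9)·C(12,1)/C(24,10); sum pmf over tables with pmf ≤ p_obs
p-value (two-sided) = 0.00276
At α=0.1: p < α → reject H₀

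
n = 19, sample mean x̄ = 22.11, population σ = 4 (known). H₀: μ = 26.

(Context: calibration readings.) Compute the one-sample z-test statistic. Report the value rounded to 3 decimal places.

test statistic = -4.239

SE = σ/√n = 4/√19 = 0.9177
z = (x̄−μ₀)/SE = (22.11−26)/0.9177 = -4.2390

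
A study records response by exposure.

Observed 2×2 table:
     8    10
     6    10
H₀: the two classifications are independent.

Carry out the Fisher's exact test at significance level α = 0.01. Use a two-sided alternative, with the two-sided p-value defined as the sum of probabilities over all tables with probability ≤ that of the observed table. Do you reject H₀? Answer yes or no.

reject H₀: no

Margins: r₁=18, r₂=16, c₁=14, c₂=20, n=34
p_obs = C(18,8)·C(16,6)/C(34,14); sum pmf over tables with pmf ≤ p_obs
p-value (two-sided) = 0.73845
At α=0.01: p ≥ α → fail to reject H₀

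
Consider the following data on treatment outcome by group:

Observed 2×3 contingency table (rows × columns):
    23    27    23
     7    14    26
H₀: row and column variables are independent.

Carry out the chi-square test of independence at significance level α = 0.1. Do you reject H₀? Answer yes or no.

reject H₀: yes

Row totals [73, 47], col totals [30, 41, 49], n=120
χ² = (23−18.25)²/18.25 + (27−24.94)²/24.94 + (23−29.81)²/29.81 + (7−11.75)²/11.75 + (14−16.06)²/16.06 + (26−19.19)²/19.19 = 7.5606
df = 2
p-value (upper-tail) = 0.02282
At α=0.1: p < α → reject H₀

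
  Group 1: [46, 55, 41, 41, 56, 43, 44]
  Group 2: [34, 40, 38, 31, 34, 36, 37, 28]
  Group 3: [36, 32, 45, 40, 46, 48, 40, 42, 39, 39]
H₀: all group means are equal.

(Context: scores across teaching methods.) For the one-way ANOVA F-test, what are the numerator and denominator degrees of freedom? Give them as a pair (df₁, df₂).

k = 3 groups, N = 25 total
df = (k−1, N−k) = (3−1, 25−3) = (2, 22)

degrees of freedom = [2, 22]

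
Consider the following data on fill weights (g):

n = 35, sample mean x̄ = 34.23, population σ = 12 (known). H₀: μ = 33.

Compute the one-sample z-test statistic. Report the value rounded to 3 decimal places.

SE = σ/√n = 12/√35 = 2.0284
z = (x̄−μ₀)/SE = (34.23−33)/2.0284 = 0.6064

test statistic = 0.606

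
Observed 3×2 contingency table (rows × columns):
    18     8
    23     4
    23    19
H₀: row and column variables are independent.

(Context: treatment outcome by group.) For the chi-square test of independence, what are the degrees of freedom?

degrees of freedom = 2

df = (r−1)(c−1) = (3−1)·(2−1) = 2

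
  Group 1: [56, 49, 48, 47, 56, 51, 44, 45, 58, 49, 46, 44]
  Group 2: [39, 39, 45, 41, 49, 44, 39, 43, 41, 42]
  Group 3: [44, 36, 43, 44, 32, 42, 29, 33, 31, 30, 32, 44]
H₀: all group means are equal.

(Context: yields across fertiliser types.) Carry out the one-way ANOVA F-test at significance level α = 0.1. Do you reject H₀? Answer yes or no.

Group means [49.42, 42.20, 36.67], grand mean 42.794
SSB = Σnᵢ(x̄ᵢ−x̄)² = 980.375; SSW = ΣΣ(x−x̄ᵢ)² = 775.183
MSB = 980.375/2 = 490.1877; MSW = 775.183/31 = 25.0059
F = MSB/MSW = 19.6029
df = (2, 31)
p-value (upper-tail) = 0.00000
At α=0.1: p < α → reject H₀

reject H₀: yes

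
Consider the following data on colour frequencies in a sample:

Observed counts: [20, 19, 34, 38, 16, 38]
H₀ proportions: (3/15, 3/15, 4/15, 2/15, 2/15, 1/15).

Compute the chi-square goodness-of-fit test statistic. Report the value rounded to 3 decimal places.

test statistic = 92.879

n = 165; E_i = n·p_i = [33.00, 33.00, 44.00, 22.00, 22.00, 11.00]
χ² = (20−33.00)²/33.00 + (19−33.00)²/33.00 + (34−44.00)²/44.00 + (38−22.00)²/22.00 + (16−22.00)²/22.00 + (38−11.00)²/11.00 = 92.8788
df = 5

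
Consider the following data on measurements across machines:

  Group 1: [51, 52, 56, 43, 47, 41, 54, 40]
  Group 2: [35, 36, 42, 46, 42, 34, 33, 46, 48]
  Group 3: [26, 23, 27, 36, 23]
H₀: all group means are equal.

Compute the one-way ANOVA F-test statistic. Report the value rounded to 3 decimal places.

test statistic = 19.914

Group means [48.00, 40.22, 27.00], grand mean 40.045
SSB = Σnᵢ(x̄ᵢ−x̄)² = 1357.399; SSW = ΣΣ(x−x̄ᵢ)² = 647.556
MSB = 1357.399/2 = 678.6995; MSW = 647.556/19 = 34.0819
F = MSB/MSW = 19.9138
df = (2, 19)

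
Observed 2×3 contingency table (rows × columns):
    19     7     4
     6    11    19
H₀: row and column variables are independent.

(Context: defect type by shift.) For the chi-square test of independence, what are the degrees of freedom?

degrees of freedom = 2

df = (r−1)(c−1) = (2−1)·(3−1) = 2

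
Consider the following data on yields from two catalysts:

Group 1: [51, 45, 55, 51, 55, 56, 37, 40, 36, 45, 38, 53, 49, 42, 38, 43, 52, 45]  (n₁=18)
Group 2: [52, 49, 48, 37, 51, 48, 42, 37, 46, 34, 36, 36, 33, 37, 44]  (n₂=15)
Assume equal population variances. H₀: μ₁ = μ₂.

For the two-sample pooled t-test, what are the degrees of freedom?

df = n₁ + n₂ − 2 = 18 + 15 − 2 = 31

degrees of freedom = 31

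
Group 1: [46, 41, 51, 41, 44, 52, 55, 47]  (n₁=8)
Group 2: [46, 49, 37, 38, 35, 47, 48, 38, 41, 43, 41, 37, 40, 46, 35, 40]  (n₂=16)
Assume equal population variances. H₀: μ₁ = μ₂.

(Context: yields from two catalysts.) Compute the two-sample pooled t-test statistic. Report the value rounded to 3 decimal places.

x̄₁=47.125, s₁=5.167, n₁=8
x̄₂=41.312, s₂=4.658, n₂=16
s_p² = [7·5.167² + 15·4.658²]/22 = 23.2869
SE = √(s_p²·(1/8+1/16)) = 2.0896
t = (47.125−41.312)/2.0896 = 2.7817
df = 22

test statistic = 2.782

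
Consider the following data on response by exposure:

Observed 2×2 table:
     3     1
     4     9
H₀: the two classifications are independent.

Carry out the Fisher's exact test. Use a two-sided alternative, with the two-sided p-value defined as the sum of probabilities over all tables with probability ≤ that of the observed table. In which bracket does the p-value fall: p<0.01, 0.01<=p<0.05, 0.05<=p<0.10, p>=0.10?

Margins: r₁=4, r₂=13, c₁=7, c₂=10, n=17
p_obs = C(4,3)·C(13,4)/C(17,7); sum pmf over tables with pmf ≤ p_obs
p-value (two-sided) = 0.25000
→ bracket: p>=0.10

p-value bracket: p>=0.10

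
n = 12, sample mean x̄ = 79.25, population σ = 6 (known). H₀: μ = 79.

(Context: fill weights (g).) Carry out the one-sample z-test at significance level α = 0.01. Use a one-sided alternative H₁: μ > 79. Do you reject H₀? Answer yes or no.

reject H₀: no

SE = σ/√n = 6/√12 = 1.7321
z = (x̄−μ₀)/SE = (79.25−79)/1.7321 = 0.1443
p-value (one-sided, H₁ greater) = 0.44262
At α=0.01: p ≥ α → fail to reject H₀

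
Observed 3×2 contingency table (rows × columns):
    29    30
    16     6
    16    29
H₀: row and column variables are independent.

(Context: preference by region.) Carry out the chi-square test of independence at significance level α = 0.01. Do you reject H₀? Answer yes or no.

reject H₀: no

Row totals [59, 22, 45], col totals [61, 65], n=126
χ² = (29−28.56)²/28.56 + (30−30.44)²/30.44 + (16−10.65)²/10.65 + (6−11.35)²/11.35 + (16−21.79)²/21.79 + (29−23.21)²/23.21 = 8.1992
df = 2
p-value (upper-tail) = 0.01658
At α=0.01: p ≥ α → fail to reject H₀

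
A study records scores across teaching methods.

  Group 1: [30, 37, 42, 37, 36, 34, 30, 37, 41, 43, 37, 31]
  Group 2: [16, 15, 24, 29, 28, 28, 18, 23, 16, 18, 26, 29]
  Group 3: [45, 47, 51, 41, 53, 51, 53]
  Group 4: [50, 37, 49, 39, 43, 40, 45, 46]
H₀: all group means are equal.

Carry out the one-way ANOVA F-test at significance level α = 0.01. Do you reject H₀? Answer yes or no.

reject H₀: yes

Group means [36.25, 22.50, 48.71, 43.62], grand mean 35.769
SSB = Σnᵢ(x̄ᵢ−x̄)² = 3782.370; SSW = ΣΣ(x−x̄ᵢ)² = 834.554
MSB = 3782.370/3 = 1260.7898; MSW = 834.554/35 = 23.8444
F = MSB/MSW = 52.8757
df = (3, 35)
p-value (upper-tail) = 0.00000
At α=0.01: p < α → reject H₀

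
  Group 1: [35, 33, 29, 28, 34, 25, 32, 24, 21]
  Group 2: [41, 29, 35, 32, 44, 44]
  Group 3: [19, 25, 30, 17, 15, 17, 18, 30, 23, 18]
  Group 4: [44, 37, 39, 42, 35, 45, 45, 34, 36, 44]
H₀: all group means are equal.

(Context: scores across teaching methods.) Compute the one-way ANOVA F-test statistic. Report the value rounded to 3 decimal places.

test statistic = 25.433

Group means [29.00, 37.50, 21.20, 40.10], grand mean 31.400
SSB = Σnᵢ(x̄ᵢ−x̄)² = 2072.400; SSW = ΣΣ(x−x̄ᵢ)² = 842.000
MSB = 2072.400/3 = 690.8000; MSW = 842.000/31 = 27.1613
F = MSB/MSW = 25.4333
df = (3, 31)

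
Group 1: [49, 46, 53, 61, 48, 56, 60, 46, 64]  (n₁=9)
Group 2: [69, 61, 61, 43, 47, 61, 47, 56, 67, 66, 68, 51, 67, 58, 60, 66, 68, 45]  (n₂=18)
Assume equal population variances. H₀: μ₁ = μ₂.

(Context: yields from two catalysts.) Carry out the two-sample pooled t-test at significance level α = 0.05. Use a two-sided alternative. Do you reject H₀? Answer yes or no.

reject H₀: no

x̄₁=53.667, s₁=6.874, n₁=9
x̄₂=58.944, s₂=8.795, n₂=18
s_p² = [8·6.874² + 17·8.795²]/25 = 67.7178
SE = √(s_p²·(1/9+1/18)) = 3.3595
t = (53.667−58.944)/3.3595 = -1.5710
df = 25
p-value (two-sided) = 0.12876
At α=0.05: p ≥ α → fail to reject H₀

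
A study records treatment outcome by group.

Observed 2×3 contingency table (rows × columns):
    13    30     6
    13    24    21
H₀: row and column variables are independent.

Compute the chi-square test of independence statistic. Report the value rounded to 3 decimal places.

test statistic = 8.302

Row totals [49, 58], col totals [26, 54, 27], n=107
χ² = (13−11.91)²/11.91 + (30−24.73)²/24.73 + (6−12.36)²/12.36 + (13−14.09)²/14.09 + (24−29.27)²/29.27 + (21−14.64)²/14.64 = 8.3017
df = 2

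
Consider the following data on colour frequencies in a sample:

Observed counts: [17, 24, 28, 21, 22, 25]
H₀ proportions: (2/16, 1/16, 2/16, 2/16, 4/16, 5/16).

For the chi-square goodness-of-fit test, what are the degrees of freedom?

df = k − 1 = 6 − 1 = 5

degrees of freedom = 5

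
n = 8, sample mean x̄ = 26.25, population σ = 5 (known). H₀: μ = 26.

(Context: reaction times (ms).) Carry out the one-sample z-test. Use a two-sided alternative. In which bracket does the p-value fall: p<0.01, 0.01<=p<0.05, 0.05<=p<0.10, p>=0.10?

SE = σ/√n = 5/√8 = 1.7678
z = (x̄−μ₀)/SE = (26.25−26)/1.7678 = 0.1414
p-value (two-sided) = 0.88754
→ bracket: p>=0.10

p-value bracket: p>=0.10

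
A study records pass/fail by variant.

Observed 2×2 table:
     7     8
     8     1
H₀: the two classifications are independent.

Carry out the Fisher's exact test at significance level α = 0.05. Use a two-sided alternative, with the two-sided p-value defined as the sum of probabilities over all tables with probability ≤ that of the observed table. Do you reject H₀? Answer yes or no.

reject H₀: no

Margins: r₁=15, r₂=9, c₁=15, c₂=9, n=24
p_obs = C(15,7)·C(9,8)/C(24,15); sum pmf over tables with pmf ≤ p_obs
p-value (two-sided) = 0.08035
At α=0.05: p ≥ α → fail to reject H₀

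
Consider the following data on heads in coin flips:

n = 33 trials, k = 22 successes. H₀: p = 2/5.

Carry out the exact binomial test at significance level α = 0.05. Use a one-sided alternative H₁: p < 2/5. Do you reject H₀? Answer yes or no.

Exact binomial: n=33, k=22, p₀=2/5=0.4000
P(X≤22) from Σ C(n,i)·p₀^i·(1−p₀)^(n−i)
p-value (one-sided, H₁ less) = 0.99946
At α=0.05: p ≥ α → fail to reject H₀

reject H₀: no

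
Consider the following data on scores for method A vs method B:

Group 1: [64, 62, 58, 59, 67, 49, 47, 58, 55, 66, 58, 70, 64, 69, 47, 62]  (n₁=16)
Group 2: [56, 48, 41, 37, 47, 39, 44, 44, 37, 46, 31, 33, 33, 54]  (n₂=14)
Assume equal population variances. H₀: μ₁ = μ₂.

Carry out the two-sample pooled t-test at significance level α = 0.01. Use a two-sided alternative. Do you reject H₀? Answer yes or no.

reject H₀: yes

x̄₁=59.688, s₁=7.310, n₁=16
x̄₂=42.143, s₂=7.685, n₂=14
s_p² = [15·7.310² + 13·7.685²]/28 = 56.0411
SE = √(s_p²·(1/16+1/14)) = 2.7396
t = (59.688−42.143)/2.7396 = 6.4040
df = 28
p-value (two-sided) = 0.00000
At α=0.01: p < α → reject H₀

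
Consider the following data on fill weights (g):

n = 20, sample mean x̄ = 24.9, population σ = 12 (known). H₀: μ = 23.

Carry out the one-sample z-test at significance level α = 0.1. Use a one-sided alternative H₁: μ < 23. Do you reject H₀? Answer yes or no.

SE = σ/√n = 12/√20 = 2.6833
z = (x̄−μ₀)/SE = (24.9−23)/2.6833 = 0.7081
p-value (one-sided, H₁ less) = 0.76055
At α=0.1: p ≥ α → fail to reject H₀

reject H₀: no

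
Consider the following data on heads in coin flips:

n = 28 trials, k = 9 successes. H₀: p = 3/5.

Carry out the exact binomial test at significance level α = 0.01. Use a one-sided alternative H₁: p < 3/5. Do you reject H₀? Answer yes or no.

Exact binomial: n=28, k=9, p₀=3/5=0.6000
P(X≤9) from Σ C(n,i)·p₀^i·(1−p₀)^(n−i)
p-value (one-sided, H₁ less) = 0.00267
At α=0.01: p < α → reject H₀

reject H₀: yes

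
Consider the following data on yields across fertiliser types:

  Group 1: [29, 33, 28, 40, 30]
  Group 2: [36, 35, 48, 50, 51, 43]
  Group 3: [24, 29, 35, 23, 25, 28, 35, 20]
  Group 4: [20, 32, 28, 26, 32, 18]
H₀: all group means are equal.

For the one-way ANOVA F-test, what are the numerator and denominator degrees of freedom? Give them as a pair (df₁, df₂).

degrees of freedom = [3, 21]

k = 4 groups, N = 25 total
df = (k−1, N−k) = (4−1, 25−4) = (3, 21)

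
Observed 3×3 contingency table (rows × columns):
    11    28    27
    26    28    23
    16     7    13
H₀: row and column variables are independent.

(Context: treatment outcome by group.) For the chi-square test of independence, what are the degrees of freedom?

degrees of freedom = 4

df = (r−1)(c−1) = (3−1)·(3−1) = 4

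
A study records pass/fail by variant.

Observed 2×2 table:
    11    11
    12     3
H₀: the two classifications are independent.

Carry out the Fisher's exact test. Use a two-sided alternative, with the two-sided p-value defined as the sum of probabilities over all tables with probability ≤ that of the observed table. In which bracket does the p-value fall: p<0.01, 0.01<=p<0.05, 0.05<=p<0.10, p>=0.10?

p-value bracket: 0.05<=p<0.10

Margins: r₁=22, r₂=15, c₁=23, c₂=14, n=37
p_obs = C(22,11)·C(15,12)/C(37,23); sum pmf over tables with pmf ≤ p_obs
p-value (two-sided) = 0.09049
→ bracket: 0.05<=p<0.10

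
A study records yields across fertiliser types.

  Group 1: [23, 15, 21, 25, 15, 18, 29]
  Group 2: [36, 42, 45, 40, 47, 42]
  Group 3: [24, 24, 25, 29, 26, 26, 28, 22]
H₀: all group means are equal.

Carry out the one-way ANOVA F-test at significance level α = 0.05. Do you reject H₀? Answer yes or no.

reject H₀: yes

Group means [20.86, 42.00, 25.50], grand mean 28.667
SSB = Σnᵢ(x̄ᵢ−x̄)² = 1573.810; SSW = ΣΣ(x−x̄ᵢ)² = 274.857
MSB = 1573.810/2 = 786.9048; MSW = 274.857/18 = 15.2698
F = MSB/MSW = 51.5333
df = (2, 18)
p-value (upper-tail) = 0.00000
At α=0.05: p < α → reject H₀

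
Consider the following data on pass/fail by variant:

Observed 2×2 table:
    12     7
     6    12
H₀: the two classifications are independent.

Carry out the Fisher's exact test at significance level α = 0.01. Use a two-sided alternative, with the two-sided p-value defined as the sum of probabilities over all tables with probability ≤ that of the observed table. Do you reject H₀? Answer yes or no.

Margins: r₁=19, r₂=18, c₁=18, c₂=19, n=37
p_obs = C(19,12)·C(18,6)/C(37,18); sum pmf over tables with pmf ≤ p_obs
p-value (two-sided) = 0.10314
At α=0.01: p ≥ α → fail to reject H₀

reject H₀: no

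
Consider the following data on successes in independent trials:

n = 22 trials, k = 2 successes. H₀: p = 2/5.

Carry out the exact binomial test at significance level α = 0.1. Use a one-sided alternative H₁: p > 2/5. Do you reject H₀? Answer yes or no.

reject H₀: no

Exact binomial: n=22, k=2, p₀=2/5=0.4000
P(X≥2) from Σ C(n,i)·p₀^i·(1−p₀)^(n−i)
p-value (one-sided, H₁ greater) = 0.99979
At α=0.1: p ≥ α → fail to reject H₀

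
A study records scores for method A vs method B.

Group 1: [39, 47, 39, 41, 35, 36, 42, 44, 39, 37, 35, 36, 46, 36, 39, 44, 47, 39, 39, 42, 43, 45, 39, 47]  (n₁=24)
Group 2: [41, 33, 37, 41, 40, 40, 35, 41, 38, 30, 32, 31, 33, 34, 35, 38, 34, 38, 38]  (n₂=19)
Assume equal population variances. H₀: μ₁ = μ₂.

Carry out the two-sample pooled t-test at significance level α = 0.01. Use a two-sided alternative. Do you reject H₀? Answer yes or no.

reject H₀: yes

x̄₁=40.667, s₁=3.964, n₁=24
x̄₂=36.263, s₂=3.557, n₂=19
s_p² = [23·3.964² + 18·3.557²]/41 = 14.3663
SE = √(s_p²·(1/24+1/19)) = 1.1639
t = (40.667−36.263)/1.1639 = 3.7833
df = 41
p-value (two-sided) = 0.00050
At α=0.01: p < α → reject H₀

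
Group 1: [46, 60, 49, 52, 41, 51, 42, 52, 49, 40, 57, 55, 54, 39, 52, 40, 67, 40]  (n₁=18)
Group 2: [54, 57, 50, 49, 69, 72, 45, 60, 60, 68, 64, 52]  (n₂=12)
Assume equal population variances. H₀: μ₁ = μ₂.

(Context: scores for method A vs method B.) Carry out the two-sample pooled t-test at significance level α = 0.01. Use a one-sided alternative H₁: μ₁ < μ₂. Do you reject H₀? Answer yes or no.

x̄₁=49.222, s₁=7.915, n₁=18
x̄₂=58.333, s₂=8.669, n₂=12
s_p² = [17·7.915² + 11·8.669²]/28 = 67.5635
SE = √(s_p²·(1/18+1/12)) = 3.0633
t = (49.222−58.333)/3.0633 = -2.9743
df = 28
p-value (one-sided, H₁ less) = 0.00299
At α=0.01: p < α → reject H₀

reject H₀: yes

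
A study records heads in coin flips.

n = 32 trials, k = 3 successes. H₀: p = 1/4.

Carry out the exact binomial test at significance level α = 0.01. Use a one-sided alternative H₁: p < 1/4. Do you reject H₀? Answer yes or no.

reject H₀: no

Exact binomial: n=32, k=3, p₀=1/4=0.2500
P(X≤3) from Σ C(n,i)·p₀^i·(1−p₀)^(n−i)
p-value (one-sided, H₁ less) = 0.02516
At α=0.01: p ≥ α → fail to reject H₀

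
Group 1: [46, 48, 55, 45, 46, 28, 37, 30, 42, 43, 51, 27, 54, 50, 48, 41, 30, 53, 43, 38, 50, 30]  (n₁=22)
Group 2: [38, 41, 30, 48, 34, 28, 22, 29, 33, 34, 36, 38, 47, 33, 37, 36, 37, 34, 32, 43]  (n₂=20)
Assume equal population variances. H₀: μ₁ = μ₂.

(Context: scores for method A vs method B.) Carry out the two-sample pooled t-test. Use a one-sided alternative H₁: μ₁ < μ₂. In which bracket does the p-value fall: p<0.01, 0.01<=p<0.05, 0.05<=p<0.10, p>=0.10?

p-value bracket: p>=0.10

x̄₁=42.500, s₁=8.857, n₁=22
x̄₂=35.500, s₂=6.220, n₂=20
s_p² = [21·8.857² + 19·6.220²]/40 = 59.5625
SE = √(s_p²·(1/22+1/20)) = 2.3844
t = (42.500−35.500)/2.3844 = 2.9357
df = 40
p-value (one-sided, H₁ less) = 0.99725
→ bracket: p>=0.10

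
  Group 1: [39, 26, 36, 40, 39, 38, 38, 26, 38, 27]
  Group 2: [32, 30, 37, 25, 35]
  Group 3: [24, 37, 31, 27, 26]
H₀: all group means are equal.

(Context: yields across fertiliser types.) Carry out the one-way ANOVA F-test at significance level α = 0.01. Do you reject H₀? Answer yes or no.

Group means [34.70, 31.80, 29.00], grand mean 32.550
SSB = Σnᵢ(x̄ᵢ−x̄)² = 112.050; SSW = ΣΣ(x−x̄ᵢ)² = 502.900
MSB = 112.050/2 = 56.0250; MSW = 502.900/17 = 29.5824
F = MSB/MSW = 1.8939
df = (2, 17)
p-value (upper-tail) = 0.18091
At α=0.01: p ≥ α → fail to reject H₀

reject H₀: no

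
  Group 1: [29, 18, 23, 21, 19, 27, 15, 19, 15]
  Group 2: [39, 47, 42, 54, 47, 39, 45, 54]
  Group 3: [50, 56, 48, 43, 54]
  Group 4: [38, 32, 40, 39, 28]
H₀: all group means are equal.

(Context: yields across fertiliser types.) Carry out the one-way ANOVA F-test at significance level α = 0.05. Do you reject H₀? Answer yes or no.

reject H₀: yes

Group means [20.67, 45.88, 50.20, 35.40], grand mean 36.333
SSB = Σnᵢ(x̄ᵢ−x̄)² = 3903.125; SSW = ΣΣ(x−x̄ᵢ)² = 648.875
MSB = 3903.125/3 = 1301.0417; MSW = 648.875/23 = 28.2120
F = MSB/MSW = 46.1167
df = (3, 23)
p-value (upper-tail) = 0.00000
At α=0.05: p < α → reject H₀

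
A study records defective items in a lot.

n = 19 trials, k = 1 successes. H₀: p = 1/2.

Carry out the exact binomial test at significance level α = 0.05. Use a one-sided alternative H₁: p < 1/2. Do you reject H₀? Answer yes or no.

reject H₀: yes

Exact binomial: n=19, k=1, p₀=1/2=0.5000
P(X≤1) from Σ C(n,i)·p₀^i·(1−p₀)^(n−i)
p-value (one-sided, H₁ less) = 0.00004
At α=0.05: p < α → reject H₀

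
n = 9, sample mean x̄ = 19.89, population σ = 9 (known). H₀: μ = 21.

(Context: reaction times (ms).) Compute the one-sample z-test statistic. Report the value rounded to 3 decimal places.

SE = σ/√n = 9/√9 = 3.0000
z = (x̄−μ₀)/SE = (19.89−21)/3.0000 = -0.3700

test statistic = -0.370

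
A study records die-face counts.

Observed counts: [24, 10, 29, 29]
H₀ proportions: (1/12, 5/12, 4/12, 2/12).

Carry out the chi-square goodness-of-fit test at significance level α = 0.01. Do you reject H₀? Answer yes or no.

n = 92; E_i = n·p_i = [7.67, 38.33, 30.67, 15.33]
χ² = (24−7.67)²/7.67 + (10−38.33)²/38.33 + (29−30.67)²/30.67 + (29−15.33)²/15.33 = 68.0109
df = 3
p-value (upper-tail) = 0.00000
At α=0.01: p < α → reject H₀

reject H₀: yes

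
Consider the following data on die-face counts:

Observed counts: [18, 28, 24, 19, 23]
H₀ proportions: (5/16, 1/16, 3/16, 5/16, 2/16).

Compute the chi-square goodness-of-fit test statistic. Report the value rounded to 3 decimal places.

test statistic = 84.786

n = 112; E_i = n·p_i = [35.00, 7.00, 21.00, 35.00, 14.00]
χ² = (18−35.00)²/35.00 + (28−7.00)²/7.00 + (24−21.00)²/21.00 + (19−35.00)²/35.00 + (23−14.00)²/14.00 = 84.7857
df = 4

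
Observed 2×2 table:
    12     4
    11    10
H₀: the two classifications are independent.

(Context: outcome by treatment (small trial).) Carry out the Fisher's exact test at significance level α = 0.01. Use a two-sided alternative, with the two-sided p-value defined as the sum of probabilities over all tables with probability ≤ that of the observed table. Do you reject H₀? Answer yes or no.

Margins: r₁=16, r₂=21, c₁=23, c₂=14, n=37
p_obs = C(16,12)·C(21,11)/C(37,23); sum pmf over tables with pmf ≤ p_obs
p-value (two-sided) = 0.19077
At α=0.01: p ≥ α → fail to reject H₀

reject H₀: no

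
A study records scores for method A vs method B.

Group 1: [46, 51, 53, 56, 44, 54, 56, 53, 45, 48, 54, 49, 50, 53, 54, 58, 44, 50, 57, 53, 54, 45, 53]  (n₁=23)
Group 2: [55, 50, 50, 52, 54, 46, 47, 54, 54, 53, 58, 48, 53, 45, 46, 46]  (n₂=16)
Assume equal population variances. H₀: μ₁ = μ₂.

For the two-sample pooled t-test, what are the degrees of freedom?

df = n₁ + n₂ − 2 = 23 + 16 − 2 = 37

degrees of freedom = 37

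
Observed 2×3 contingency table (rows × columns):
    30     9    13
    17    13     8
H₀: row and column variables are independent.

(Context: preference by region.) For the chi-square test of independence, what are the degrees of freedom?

degrees of freedom = 2

df = (r−1)(c−1) = (2−1)·(3−1) = 2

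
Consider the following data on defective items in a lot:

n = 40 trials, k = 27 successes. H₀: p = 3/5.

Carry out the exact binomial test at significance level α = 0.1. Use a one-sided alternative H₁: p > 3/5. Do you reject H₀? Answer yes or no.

reject H₀: no

Exact binomial: n=40, k=27, p₀=3/5=0.6000
P(X≥27) from Σ C(n,i)·p₀^i·(1−p₀)^(n−i)
p-value (one-sided, H₁ greater) = 0.21116
At α=0.1: p ≥ α → fail to reject H₀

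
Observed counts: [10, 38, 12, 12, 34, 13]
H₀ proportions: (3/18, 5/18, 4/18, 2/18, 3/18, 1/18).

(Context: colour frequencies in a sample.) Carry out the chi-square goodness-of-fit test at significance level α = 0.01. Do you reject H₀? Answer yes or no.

n = 119; E_i = n·p_i = [19.83, 33.06, 26.44, 13.22, 19.83, 6.61]
χ² = (10−19.83)²/19.83 + (38−33.06)²/33.06 + (12−26.44)²/26.44 + (12−13.22)²/13.22 + (34−19.83)²/19.83 + (13−6.61)²/6.61 = 29.9109
df = 5
p-value (upper-tail) = 0.00002
At α=0.01: p < α → reject H₀

reject H₀: yes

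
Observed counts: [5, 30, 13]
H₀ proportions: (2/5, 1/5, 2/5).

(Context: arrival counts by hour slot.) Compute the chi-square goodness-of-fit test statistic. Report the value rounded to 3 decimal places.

test statistic = 55.854

n = 48; E_i = n·p_i = [19.20, 9.60, 19.20]
χ² = (5−19.20)²/19.20 + (30−9.60)²/9.60 + (13−19.20)²/19.20 = 55.8542
df = 2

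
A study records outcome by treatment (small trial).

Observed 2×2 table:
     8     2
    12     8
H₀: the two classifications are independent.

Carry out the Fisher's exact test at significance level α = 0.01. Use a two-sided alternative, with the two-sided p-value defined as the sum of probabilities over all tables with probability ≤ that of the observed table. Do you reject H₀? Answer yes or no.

reject H₀: no

Margins: r₁=10, r₂=20, c₁=20, c₂=10, n=30
p_obs = C(10,8)·C(20,12)/C(30,20); sum pmf over tables with pmf ≤ p_obs
p-value (two-sided) = 0.41947
At α=0.01: p ≥ α → fail to reject H₀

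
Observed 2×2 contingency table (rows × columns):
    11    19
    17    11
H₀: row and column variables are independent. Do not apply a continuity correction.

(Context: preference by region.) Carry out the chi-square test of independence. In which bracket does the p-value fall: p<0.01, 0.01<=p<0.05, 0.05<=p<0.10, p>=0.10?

p-value bracket: 0.05<=p<0.10

Row totals [30, 28], col totals [28, 30], n=58
χ² = (11−14.48)²/14.48 + (19−15.52)²/15.52 + (17−13.52)²/13.52 + (11−14.48)²/14.48 = 3.3541
df = 1
p-value (upper-tail) = 0.06704
→ bracket: 0.05<=p<0.10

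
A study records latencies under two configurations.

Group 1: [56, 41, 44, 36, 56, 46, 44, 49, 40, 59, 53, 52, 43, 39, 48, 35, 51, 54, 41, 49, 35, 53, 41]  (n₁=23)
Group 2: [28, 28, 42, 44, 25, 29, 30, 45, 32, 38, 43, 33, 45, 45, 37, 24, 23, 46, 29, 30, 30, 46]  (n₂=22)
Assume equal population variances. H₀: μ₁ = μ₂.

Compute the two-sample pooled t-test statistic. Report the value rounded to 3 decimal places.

x̄₁=46.304, s₁=7.170, n₁=23
x̄₂=35.091, s₂=8.082, n₂=22
s_p² = [22·7.170² + 21·8.082²]/43 = 58.2020
SE = √(s_p²·(1/23+1/22)) = 2.2751
t = (46.304−35.091)/2.2751 = 4.9288
df = 43

test statistic = 4.929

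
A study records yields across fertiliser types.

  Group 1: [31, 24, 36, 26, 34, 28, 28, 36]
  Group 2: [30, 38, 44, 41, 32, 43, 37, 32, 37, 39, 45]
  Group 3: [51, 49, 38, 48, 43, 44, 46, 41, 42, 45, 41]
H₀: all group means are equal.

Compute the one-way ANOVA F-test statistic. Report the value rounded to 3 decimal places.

test statistic = 21.948

Group means [30.38, 38.00, 44.36], grand mean 38.300
SSB = Σnᵢ(x̄ᵢ−x̄)² = 907.880; SSW = ΣΣ(x−x̄ᵢ)² = 558.420
MSB = 907.880/2 = 453.9398; MSW = 558.420/27 = 20.6822
F = MSB/MSW = 21.9483
df = (2, 27)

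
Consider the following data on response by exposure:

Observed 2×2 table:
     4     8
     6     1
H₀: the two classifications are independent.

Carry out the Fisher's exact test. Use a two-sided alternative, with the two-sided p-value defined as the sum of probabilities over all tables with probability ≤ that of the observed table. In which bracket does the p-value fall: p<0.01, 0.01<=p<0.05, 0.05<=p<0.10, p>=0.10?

p-value bracket: 0.05<=p<0.10

Margins: r₁=12, r₂=7, c₁=10, c₂=9, n=19
p_obs = C(12,4)·C(7,6)/C(19,10); sum pmf over tables with pmf ≤ p_obs
p-value (two-sided) = 0.05728
→ bracket: 0.05<=p<0.10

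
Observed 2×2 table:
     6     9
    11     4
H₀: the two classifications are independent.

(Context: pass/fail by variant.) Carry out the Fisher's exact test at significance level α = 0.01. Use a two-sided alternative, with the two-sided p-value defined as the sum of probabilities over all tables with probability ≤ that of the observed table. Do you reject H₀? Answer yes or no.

Margins: r₁=15, r₂=15, c₁=17, c₂=13, n=30
p_obs = C(15,6)·C(15,11)/C(30,17); sum pmf over tables with pmf ≤ p_obs
p-value (two-sided) = 0.13942
At α=0.01: p ≥ α → fail to reject H₀

reject H₀: no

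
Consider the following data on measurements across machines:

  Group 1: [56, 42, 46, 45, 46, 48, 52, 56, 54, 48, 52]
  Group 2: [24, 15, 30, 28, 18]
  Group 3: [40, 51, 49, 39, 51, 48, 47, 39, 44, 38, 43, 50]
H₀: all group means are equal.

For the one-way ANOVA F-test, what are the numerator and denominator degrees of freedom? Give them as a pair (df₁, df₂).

k = 3 groups, N = 28 total
df = (k−1, N−k) = (3−1, 28−3) = (2, 25)

degrees of freedom = [2, 25]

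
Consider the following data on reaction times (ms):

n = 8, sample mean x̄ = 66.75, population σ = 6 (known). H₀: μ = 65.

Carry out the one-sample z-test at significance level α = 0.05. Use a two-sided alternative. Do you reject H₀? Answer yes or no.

reject H₀: no

SE = σ/√n = 6/√8 = 2.1213
z = (x̄−μ₀)/SE = (66.75−65)/2.1213 = 0.8250
p-value (two-sided) = 0.40940
At α=0.05: p ≥ α → fail to reject H₀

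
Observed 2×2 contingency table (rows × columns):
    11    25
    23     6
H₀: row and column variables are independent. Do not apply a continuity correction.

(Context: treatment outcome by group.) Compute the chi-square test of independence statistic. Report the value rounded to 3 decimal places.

Row totals [36, 29], col totals [34, 31], n=65
χ² = (11−18.83)²/18.83 + (25−17.17)²/17.17 + (23−15.17)²/15.17 + (6−13.83)²/13.83 = 15.3041
df = 1

test statistic = 15.304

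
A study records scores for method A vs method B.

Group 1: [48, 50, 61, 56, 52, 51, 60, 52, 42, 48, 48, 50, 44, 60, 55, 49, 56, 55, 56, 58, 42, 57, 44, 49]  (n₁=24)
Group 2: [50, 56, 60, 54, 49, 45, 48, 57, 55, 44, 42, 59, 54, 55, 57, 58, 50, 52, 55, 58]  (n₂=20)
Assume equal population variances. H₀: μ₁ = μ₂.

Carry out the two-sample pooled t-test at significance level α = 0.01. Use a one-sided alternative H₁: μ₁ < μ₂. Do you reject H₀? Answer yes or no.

reject H₀: no

x̄₁=51.792, s₁=5.664, n₁=24
x̄₂=52.900, s₂=5.210, n₂=20
s_p² = [23·5.664² + 19·5.210²]/42 = 29.8514
SE = √(s_p²·(1/24+1/20)) = 1.6542
t = (51.792−52.900)/1.6542 = -0.6700
df = 42
p-value (one-sided, H₁ less) = 0.25326
At α=0.01: p ≥ α → fail to reject H₀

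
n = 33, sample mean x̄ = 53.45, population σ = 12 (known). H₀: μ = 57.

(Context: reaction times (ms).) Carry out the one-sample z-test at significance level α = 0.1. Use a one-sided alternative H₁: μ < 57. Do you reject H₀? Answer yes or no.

reject H₀: yes

SE = σ/√n = 12/√33 = 2.0889
z = (x̄−μ₀)/SE = (53.45−57)/2.0889 = -1.6994
p-value (one-sided, H₁ less) = 0.04462
At α=0.1: p < α → reject H₀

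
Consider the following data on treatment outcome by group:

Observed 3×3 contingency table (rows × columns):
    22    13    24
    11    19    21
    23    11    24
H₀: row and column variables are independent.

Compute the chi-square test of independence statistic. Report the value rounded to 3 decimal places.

Row totals [59, 51, 58], col totals [56, 43, 69], n=168
χ² = (22−19.67)²/19.67 + (13−15.10)²/15.10 + (24−24.23)²/24.23 + (11−17.00)²/17.00 + (19−13.05)²/13.05 + (21−20.95)²/20.95 + (23−19.33)²/19.33 + (11−14.85)²/14.85 + (24−23.82)²/23.82 = 7.0908
df = 4

test statistic = 7.091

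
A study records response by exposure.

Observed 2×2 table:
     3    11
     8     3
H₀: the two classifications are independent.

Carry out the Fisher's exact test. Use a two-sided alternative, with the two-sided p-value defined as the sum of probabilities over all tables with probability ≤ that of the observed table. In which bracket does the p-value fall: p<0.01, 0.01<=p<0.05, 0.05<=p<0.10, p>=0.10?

Margins: r₁=14, r₂=11, c₁=11, c₂=14, n=25
p_obs = C(14,3)·C(11,8)/C(25,11); sum pmf over tables with pmf ≤ p_obs
p-value (two-sided) = 0.01718
→ bracket: 0.01<=p<0.05

p-value bracket: 0.01<=p<0.05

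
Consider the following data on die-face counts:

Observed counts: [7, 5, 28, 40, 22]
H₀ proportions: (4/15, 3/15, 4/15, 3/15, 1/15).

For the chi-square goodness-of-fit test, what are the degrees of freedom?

degrees of freedom = 4

df = k − 1 = 5 − 1 = 4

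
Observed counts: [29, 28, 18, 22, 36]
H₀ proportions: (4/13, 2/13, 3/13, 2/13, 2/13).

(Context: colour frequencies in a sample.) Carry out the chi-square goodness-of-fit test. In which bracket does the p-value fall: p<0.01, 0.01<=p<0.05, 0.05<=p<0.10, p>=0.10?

n = 133; E_i = n·p_i = [40.92, 20.46, 30.69, 20.46, 20.46]
χ² = (29−40.92)²/40.92 + (28−20.46)²/20.46 + (18−30.69)²/30.69 + (22−20.46)²/20.46 + (36−20.46)²/20.46 = 23.4154
df = 4
p-value (upper-tail) = 0.00010
→ bracket: p<0.01

p-value bracket: p<0.01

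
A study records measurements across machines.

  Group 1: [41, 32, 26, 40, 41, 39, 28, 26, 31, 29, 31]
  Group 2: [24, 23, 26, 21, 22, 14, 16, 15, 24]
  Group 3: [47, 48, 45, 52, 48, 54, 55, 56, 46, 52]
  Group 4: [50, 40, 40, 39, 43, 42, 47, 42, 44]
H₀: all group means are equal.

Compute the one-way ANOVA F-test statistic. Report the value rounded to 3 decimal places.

Group means [33.09, 20.56, 50.30, 43.00], grand mean 36.897
SSB = Σnᵢ(x̄ᵢ−x̄)² = 4694.358; SSW = ΣΣ(x−x̄ᵢ)² = 761.231
MSB = 4694.358/3 = 1564.7861; MSW = 761.231/35 = 21.7495
F = MSB/MSW = 71.9460
df = (3, 35)

test statistic = 71.946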